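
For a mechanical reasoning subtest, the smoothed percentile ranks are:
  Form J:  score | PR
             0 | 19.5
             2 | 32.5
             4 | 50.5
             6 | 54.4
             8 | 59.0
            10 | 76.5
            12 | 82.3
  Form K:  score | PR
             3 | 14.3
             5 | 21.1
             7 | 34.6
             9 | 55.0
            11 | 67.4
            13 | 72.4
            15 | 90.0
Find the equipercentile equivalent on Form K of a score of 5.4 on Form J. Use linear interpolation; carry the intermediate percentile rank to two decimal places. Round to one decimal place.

8.8

PR of 5.4 on Form J: 50.5 + (5.4 − 4)/(6 − 4) × (54.4 − 50.5) = 53.23
On Form K, PR 53.23 falls between score 7 (PR 34.6) and 9 (PR 55.0).
Interpolate: 7 + (53.23 − 34.6)/(55.0 − 34.6) × (9 − 7) = 8.8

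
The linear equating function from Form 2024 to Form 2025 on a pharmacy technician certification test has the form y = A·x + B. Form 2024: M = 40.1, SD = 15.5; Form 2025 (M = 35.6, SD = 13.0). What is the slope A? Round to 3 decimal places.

A = SD_Y / SD_X = 13.0 / 15.5 = 0.839

0.839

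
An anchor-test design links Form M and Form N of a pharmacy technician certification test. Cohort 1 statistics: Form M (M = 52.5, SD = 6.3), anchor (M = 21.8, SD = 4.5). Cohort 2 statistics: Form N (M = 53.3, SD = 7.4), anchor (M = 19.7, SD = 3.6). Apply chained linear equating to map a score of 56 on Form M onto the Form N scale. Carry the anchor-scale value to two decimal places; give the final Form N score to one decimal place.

Form M → anchor (Cohort 1): v = (4.5/6.3)(56 − 52.5) + 21.8 = 24.30
anchor → Form N (Cohort 2): y = (7.4/3.6)(24.30 − 19.7) + 53.3 = 62.8

62.8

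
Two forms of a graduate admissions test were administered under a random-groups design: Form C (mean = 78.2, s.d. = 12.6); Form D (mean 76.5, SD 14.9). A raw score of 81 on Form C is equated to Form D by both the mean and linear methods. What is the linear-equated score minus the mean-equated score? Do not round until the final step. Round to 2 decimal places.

0.51

Mean-equated: 81 + (76.5 − 78.2) = 79.30
Linear-equated: (14.9/12.6)(81 − 78.2) + 76.5 = 79.811
Difference = 79.811 − 79.30 = 0.51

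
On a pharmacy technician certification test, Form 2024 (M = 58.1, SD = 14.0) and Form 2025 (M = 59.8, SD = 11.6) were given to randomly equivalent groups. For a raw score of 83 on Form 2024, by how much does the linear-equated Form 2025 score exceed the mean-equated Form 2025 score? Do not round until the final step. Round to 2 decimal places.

Mean-equated: 83 + (59.8 − 58.1) = 84.70
Linear-equated: (11.6/14.0)(83 − 58.1) + 59.8 = 80.431
Difference = 80.431 − 84.70 = -4.27

-4.27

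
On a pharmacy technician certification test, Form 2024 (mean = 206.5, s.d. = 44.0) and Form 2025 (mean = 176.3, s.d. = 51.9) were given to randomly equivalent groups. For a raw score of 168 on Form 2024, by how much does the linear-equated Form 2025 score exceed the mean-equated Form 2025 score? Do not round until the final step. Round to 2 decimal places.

-6.91

Mean-equated: 168 + (176.3 − 206.5) = 137.80
Linear-equated: (51.9/44.0)(168 − 206.5) + 176.3 = 130.888
Difference = 130.888 − 137.80 = -6.91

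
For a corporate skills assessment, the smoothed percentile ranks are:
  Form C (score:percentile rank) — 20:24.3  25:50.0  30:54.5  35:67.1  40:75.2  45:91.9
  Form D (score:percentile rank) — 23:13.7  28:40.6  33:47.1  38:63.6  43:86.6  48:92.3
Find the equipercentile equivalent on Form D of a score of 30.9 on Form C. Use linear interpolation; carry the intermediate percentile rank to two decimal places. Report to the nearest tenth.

35.9

PR of 30.9 on Form C: 54.5 + (30.9 − 30)/(35 − 30) × (67.1 − 54.5) = 56.77
On Form D, PR 56.77 falls between score 33 (PR 47.1) and 38 (PR 63.6).
Interpolate: 33 + (56.77 − 47.1)/(63.6 − 47.1) × (38 − 33) = 35.9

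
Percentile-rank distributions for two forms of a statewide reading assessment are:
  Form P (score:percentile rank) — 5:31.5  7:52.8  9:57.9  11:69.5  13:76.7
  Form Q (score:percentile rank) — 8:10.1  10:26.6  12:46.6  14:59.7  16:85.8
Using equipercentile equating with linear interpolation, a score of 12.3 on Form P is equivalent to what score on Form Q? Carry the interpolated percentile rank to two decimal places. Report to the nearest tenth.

PR of 12.3 on Form P: 69.5 + (12.3 − 11)/(13 − 11) × (76.7 − 69.5) = 74.18
On Form Q, PR 74.18 falls between score 14 (PR 59.7) and 16 (PR 85.8).
Interpolate: 14 + (74.18 − 59.7)/(85.8 − 59.7) × (16 − 14) = 15.1

15.1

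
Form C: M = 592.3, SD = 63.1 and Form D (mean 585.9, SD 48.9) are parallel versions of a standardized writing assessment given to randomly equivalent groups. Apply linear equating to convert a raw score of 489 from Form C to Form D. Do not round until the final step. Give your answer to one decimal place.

505.8

Linear equating: y = (SD_Y/SD_X)(x − M_X) + M_Y
y = (48.9/63.1)(489 − 592.3) + 585.9
y = 0.774960 × -103.3 + 585.9 = -80.0534 + 585.9 = 505.8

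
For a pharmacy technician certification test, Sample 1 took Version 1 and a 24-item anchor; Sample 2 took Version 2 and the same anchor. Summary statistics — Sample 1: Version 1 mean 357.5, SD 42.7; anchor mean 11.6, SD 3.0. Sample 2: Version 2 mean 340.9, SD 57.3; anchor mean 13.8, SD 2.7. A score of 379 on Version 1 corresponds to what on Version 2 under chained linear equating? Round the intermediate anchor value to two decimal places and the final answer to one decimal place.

326.3

Version 1 → anchor (Sample 1): v = (3.0/42.7)(379 − 357.5) + 11.6 = 13.11
anchor → Version 2 (Sample 2): y = (57.3/2.7)(13.11 − 13.8) + 340.9 = 326.3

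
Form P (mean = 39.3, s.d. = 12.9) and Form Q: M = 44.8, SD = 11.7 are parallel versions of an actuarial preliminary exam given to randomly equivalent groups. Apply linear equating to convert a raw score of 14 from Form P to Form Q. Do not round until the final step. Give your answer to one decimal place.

Linear equating: y = (SD_Y/SD_X)(x − M_X) + M_Y
y = (11.7/12.9)(14 − 39.3) + 44.8
y = 0.906977 × -25.3 + 44.8 = -22.9465 + 44.8 = 21.9

21.9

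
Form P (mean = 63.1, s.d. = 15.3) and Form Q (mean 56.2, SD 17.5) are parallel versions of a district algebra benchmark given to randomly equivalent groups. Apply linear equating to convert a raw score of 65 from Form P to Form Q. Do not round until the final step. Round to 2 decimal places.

Linear equating: y = (SD_Y/SD_X)(x − M_X) + M_Y
y = (17.5/15.3)(65 − 63.1) + 56.2
y = 1.143791 × 1.9 + 56.2 = 2.1732 + 56.2 = 58.37

58.37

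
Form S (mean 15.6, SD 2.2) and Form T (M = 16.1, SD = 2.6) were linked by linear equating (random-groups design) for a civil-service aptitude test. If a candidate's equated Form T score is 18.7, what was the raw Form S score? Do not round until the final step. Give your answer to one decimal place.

17.8

Invert y = (SD_Y/SD_X)(x − M_X) + M_Y:
x = (SD_X/SD_Y)(y − M_Y) + M_X = (2.2/2.6)(18.7 − 16.1) + 15.6
x = 0.846154 × 2.600 + 15.6 = 17.8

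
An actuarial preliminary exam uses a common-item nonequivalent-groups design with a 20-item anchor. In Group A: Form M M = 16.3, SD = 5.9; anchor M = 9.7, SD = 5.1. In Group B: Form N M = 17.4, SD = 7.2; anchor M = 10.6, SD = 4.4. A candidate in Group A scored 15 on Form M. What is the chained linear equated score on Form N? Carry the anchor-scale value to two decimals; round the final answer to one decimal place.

14.1

Form M → anchor (Group A): v = (5.1/5.9)(15 − 16.3) + 9.7 = 8.58
anchor → Form N (Group B): y = (7.2/4.4)(8.58 − 10.6) + 17.4 = 14.1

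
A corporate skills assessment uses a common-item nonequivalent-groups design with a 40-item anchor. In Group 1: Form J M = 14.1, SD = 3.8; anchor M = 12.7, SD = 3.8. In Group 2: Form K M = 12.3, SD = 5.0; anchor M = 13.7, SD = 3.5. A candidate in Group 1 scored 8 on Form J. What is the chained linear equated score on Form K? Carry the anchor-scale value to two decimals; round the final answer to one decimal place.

2.2

Form J → anchor (Group 1): v = (3.8/3.8)(8 − 14.1) + 12.7 = 6.60
anchor → Form K (Group 2): y = (5.0/3.5)(6.60 − 13.7) + 12.3 = 2.2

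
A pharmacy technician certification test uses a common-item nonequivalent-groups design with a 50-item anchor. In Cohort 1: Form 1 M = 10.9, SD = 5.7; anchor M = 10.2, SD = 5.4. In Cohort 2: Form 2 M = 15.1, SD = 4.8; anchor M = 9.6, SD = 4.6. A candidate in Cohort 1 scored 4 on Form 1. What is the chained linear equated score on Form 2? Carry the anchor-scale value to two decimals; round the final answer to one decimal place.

8.9

Form 1 → anchor (Cohort 1): v = (5.4/5.7)(4 − 10.9) + 10.2 = 3.66
anchor → Form 2 (Cohort 2): y = (4.8/4.6)(3.66 − 9.6) + 15.1 = 8.9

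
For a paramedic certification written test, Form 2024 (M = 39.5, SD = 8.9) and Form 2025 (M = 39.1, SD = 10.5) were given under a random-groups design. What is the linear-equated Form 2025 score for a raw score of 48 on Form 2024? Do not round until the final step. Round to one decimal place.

Linear equating: y = (SD_Y/SD_X)(x − M_X) + M_Y
y = (10.5/8.9)(48 − 39.5) + 39.1
y = 1.179775 × 8.5 + 39.1 = 10.0281 + 39.1 = 49.1

49.1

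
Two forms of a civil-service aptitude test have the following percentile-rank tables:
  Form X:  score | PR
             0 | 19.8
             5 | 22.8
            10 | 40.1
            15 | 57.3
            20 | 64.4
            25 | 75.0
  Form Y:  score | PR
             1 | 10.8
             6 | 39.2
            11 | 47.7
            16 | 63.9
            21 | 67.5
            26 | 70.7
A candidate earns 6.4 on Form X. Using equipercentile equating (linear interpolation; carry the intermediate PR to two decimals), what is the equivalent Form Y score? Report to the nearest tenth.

PR of 6.4 on Form X: 22.8 + (6.4 − 5)/(10 − 5) × (40.1 − 22.8) = 27.64
On Form Y, PR 27.64 falls between score 1 (PR 10.8) and 6 (PR 39.2).
Interpolate: 1 + (27.64 − 10.8)/(39.2 − 10.8) × (6 − 1) = 4.0

4.0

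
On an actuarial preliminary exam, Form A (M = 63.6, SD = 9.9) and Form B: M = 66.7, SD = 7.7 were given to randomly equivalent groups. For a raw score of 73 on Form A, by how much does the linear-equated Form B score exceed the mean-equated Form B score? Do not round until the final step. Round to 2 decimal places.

-2.09

Mean-equated: 73 + (66.7 − 63.6) = 76.10
Linear-equated: (7.7/9.9)(73 − 63.6) + 66.7 = 74.011
Difference = 74.011 − 76.10 = -2.09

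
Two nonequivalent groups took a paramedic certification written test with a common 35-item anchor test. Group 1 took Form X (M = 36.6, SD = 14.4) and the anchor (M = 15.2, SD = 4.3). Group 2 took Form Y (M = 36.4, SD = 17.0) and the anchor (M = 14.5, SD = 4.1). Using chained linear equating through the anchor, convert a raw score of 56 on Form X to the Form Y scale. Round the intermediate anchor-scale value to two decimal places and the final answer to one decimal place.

63.3

Form X → anchor (Group 1): v = (4.3/14.4)(56 − 36.6) + 15.2 = 20.99
anchor → Form Y (Group 2): y = (17.0/4.1)(20.99 − 14.5) + 36.4 = 63.3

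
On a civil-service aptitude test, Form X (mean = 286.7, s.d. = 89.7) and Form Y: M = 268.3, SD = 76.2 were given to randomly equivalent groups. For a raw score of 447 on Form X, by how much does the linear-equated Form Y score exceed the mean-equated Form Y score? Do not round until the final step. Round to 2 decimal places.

Mean-equated: 447 + (268.3 − 286.7) = 428.60
Linear-equated: (76.2/89.7)(447 − 286.7) + 268.3 = 404.475
Difference = 404.475 − 428.60 = -24.13

-24.13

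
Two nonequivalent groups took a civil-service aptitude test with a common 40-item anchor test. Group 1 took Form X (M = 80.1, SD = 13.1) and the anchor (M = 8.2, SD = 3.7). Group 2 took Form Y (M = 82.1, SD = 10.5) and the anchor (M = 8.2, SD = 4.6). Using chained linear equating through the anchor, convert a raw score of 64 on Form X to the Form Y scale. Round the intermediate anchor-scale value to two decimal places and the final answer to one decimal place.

71.7

Form X → anchor (Group 1): v = (3.7/13.1)(64 − 80.1) + 8.2 = 3.65
anchor → Form Y (Group 2): y = (10.5/4.6)(3.65 − 8.2) + 82.1 = 71.7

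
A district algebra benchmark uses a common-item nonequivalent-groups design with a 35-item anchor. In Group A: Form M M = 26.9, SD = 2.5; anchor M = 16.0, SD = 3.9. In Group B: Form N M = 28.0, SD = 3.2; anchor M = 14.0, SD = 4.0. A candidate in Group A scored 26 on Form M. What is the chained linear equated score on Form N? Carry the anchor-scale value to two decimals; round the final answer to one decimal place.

Form M → anchor (Group A): v = (3.9/2.5)(26 − 26.9) + 16.0 = 14.60
anchor → Form N (Group B): y = (3.2/4.0)(14.60 − 14.0) + 28.0 = 28.5

28.5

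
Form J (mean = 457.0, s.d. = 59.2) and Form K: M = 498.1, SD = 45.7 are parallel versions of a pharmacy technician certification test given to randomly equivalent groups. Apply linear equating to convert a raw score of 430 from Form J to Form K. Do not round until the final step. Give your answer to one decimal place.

477.3

Linear equating: y = (SD_Y/SD_X)(x − M_X) + M_Y
y = (45.7/59.2)(430 − 457.0) + 498.1
y = 0.771959 × -27.0 + 498.1 = -20.8429 + 498.1 = 477.3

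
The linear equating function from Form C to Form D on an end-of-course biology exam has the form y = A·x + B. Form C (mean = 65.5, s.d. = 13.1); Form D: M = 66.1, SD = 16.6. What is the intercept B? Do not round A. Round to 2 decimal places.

A = SD_Y / SD_X = 16.6 / 13.1 = 1.267176
B = M_Y − A·M_X = 66.1 − 1.267176 × 65.5 = -16.90

-16.90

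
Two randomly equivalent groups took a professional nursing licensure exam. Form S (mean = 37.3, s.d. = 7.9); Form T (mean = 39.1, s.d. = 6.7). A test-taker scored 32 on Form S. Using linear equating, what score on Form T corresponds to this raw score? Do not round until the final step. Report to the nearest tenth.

34.6

Linear equating: y = (SD_Y/SD_X)(x − M_X) + M_Y
y = (6.7/7.9)(32 − 37.3) + 39.1
y = 0.848101 × -5.3 + 39.1 = -4.4949 + 39.1 = 34.6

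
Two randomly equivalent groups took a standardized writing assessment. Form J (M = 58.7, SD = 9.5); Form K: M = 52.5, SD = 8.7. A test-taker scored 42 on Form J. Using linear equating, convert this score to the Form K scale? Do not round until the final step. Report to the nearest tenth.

Linear equating: y = (SD_Y/SD_X)(x − M_X) + M_Y
y = (8.7/9.5)(42 − 58.7) + 52.5
y = 0.915789 × -16.7 + 52.5 = -15.2937 + 52.5 = 37.2

37.2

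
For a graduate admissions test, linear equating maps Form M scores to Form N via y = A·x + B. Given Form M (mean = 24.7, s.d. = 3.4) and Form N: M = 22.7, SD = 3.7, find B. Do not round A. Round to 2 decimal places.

-4.18

A = SD_Y / SD_X = 3.7 / 3.4 = 1.088235
B = M_Y − A·M_X = 22.7 − 1.088235 × 24.7 = -4.18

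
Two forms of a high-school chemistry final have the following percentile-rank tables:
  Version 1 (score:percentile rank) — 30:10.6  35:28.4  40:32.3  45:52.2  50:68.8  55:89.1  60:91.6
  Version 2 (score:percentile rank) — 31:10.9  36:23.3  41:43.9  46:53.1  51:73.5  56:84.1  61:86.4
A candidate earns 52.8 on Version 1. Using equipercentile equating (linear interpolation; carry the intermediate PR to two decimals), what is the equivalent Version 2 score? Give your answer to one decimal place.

54.1

PR of 52.8 on Version 1: 68.8 + (52.8 − 50)/(55 − 50) × (89.1 − 68.8) = 80.17
On Version 2, PR 80.17 falls between score 51 (PR 73.5) and 56 (PR 84.1).
Interpolate: 51 + (80.17 − 73.5)/(84.1 − 73.5) × (56 − 51) = 54.1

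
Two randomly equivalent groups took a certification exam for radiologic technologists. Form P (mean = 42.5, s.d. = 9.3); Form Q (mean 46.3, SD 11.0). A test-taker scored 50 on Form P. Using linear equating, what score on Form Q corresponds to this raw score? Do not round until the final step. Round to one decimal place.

55.2

Linear equating: y = (SD_Y/SD_X)(x − M_X) + M_Y
y = (11.0/9.3)(50 − 42.5) + 46.3
y = 1.182796 × 7.5 + 46.3 = 8.8710 + 46.3 = 55.2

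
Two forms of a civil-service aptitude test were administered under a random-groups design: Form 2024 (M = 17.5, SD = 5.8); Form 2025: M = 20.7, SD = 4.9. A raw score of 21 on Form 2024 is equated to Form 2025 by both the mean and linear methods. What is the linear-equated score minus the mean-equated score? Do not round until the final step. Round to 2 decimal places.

-0.54

Mean-equated: 21 + (20.7 − 17.5) = 24.20
Linear-equated: (4.9/5.8)(21 − 17.5) + 20.7 = 23.657
Difference = 23.657 − 24.20 = -0.54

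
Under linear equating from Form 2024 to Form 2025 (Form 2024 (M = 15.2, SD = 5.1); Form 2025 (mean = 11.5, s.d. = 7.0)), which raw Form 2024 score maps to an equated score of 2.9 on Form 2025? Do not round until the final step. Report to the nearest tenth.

8.9

Invert y = (SD_Y/SD_X)(x − M_X) + M_Y:
x = (SD_X/SD_Y)(y − M_Y) + M_X = (5.1/7.0)(2.9 − 11.5) + 15.2
x = 0.728571 × -8.600 + 15.2 = 8.9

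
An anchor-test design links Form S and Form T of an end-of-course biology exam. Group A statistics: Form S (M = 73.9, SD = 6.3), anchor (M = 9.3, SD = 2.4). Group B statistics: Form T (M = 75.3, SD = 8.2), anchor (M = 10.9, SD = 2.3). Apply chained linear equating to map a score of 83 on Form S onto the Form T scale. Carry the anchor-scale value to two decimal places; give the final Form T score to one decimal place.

Form S → anchor (Group A): v = (2.4/6.3)(83 − 73.9) + 9.3 = 12.77
anchor → Form T (Group B): y = (8.2/2.3)(12.77 − 10.9) + 75.3 = 82.0

82.0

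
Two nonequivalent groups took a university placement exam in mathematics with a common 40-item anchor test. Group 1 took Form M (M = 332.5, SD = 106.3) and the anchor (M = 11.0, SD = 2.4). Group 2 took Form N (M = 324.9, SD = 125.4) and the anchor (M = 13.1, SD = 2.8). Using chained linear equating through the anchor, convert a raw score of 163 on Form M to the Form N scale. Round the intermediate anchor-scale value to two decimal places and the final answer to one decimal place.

Form M → anchor (Group 1): v = (2.4/106.3)(163 − 332.5) + 11.0 = 7.17
anchor → Form N (Group 2): y = (125.4/2.8)(7.17 − 13.1) + 324.9 = 59.3

59.3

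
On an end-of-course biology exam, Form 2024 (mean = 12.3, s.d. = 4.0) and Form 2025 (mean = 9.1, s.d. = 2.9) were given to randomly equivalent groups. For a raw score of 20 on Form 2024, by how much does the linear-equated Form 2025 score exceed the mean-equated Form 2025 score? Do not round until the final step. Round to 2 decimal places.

Mean-equated: 20 + (9.1 − 12.3) = 16.80
Linear-equated: (2.9/4.0)(20 − 12.3) + 9.1 = 14.682
Difference = 14.682 − 16.80 = -2.12

-2.12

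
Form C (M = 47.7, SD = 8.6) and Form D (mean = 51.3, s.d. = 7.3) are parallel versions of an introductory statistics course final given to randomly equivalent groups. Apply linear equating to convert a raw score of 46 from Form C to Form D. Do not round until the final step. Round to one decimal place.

Linear equating: y = (SD_Y/SD_X)(x − M_X) + M_Y
y = (7.3/8.6)(46 − 47.7) + 51.3
y = 0.848837 × -1.7 + 51.3 = -1.4430 + 51.3 = 49.9

49.9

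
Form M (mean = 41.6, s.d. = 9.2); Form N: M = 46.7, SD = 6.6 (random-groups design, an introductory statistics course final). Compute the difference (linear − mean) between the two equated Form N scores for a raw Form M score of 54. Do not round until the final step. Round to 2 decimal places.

Mean-equated: 54 + (46.7 − 41.6) = 59.10
Linear-equated: (6.6/9.2)(54 − 41.6) + 46.7 = 55.596
Difference = 55.596 − 59.10 = -3.50

-3.50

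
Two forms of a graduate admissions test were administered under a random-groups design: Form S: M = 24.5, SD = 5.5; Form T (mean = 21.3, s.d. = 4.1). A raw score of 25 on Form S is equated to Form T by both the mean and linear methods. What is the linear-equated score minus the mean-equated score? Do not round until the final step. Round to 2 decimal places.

Mean-equated: 25 + (21.3 − 24.5) = 21.80
Linear-equated: (4.1/5.5)(25 − 24.5) + 21.3 = 21.673
Difference = 21.673 − 21.80 = -0.13

-0.13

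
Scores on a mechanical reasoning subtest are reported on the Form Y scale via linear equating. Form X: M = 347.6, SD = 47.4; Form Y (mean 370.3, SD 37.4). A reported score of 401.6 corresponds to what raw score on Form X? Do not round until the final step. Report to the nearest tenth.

Invert y = (SD_Y/SD_X)(x − M_X) + M_Y:
x = (SD_X/SD_Y)(y − M_Y) + M_X = (47.4/37.4)(401.6 − 370.3) + 347.6
x = 1.267380 × 31.300 + 347.6 = 387.3

387.3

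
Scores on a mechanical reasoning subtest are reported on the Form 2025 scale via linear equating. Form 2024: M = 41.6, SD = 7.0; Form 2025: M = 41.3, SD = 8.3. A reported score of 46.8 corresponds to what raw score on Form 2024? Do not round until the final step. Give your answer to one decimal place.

46.2

Invert y = (SD_Y/SD_X)(x − M_X) + M_Y:
x = (SD_X/SD_Y)(y − M_Y) + M_X = (7.0/8.3)(46.8 − 41.3) + 41.6
x = 0.843373 × 5.500 + 41.6 = 46.2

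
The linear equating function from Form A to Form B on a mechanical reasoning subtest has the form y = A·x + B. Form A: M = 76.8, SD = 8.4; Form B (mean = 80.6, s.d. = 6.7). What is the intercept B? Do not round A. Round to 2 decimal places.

19.34

A = SD_Y / SD_X = 6.7 / 8.4 = 0.797619
B = M_Y − A·M_X = 80.6 − 0.797619 × 76.8 = 19.34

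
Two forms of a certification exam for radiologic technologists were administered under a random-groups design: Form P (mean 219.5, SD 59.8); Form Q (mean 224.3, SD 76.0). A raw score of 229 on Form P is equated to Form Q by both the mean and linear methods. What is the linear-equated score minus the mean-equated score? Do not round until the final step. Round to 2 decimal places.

Mean-equated: 229 + (224.3 − 219.5) = 233.80
Linear-equated: (76.0/59.8)(229 − 219.5) + 224.3 = 236.374
Difference = 236.374 − 233.80 = 2.57

2.57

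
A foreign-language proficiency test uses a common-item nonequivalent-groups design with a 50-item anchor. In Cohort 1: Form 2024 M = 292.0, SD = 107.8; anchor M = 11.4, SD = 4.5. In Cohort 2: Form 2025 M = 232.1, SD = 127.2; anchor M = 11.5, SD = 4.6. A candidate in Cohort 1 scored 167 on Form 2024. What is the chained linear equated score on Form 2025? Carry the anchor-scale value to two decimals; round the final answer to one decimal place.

Form 2024 → anchor (Cohort 1): v = (4.5/107.8)(167 − 292.0) + 11.4 = 6.18
anchor → Form 2025 (Cohort 2): y = (127.2/4.6)(6.18 − 11.5) + 232.1 = 85.0

85.0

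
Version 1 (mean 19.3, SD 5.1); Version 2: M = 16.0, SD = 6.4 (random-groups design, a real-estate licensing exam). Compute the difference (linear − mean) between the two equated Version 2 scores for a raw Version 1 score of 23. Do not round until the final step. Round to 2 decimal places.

Mean-equated: 23 + (16.0 − 19.3) = 19.70
Linear-equated: (6.4/5.1)(23 − 19.3) + 16.0 = 20.643
Difference = 20.643 − 19.70 = 0.94

0.94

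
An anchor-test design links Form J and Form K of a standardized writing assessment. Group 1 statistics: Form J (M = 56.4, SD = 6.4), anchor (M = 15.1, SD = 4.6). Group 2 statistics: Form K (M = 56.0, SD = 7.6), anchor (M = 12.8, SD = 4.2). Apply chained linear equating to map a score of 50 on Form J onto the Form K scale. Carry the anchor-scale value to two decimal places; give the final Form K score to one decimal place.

51.8

Form J → anchor (Group 1): v = (4.6/6.4)(50 − 56.4) + 15.1 = 10.50
anchor → Form K (Group 2): y = (7.6/4.2)(10.50 − 12.8) + 56.0 = 51.8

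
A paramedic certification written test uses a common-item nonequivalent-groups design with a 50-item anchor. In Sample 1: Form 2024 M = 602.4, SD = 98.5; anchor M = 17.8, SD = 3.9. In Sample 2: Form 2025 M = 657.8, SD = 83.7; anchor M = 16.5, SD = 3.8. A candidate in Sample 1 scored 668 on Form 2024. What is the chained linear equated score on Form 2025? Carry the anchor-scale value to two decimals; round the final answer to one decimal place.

Form 2024 → anchor (Sample 1): v = (3.9/98.5)(668 − 602.4) + 17.8 = 20.40
anchor → Form 2025 (Sample 2): y = (83.7/3.8)(20.40 − 16.5) + 657.8 = 743.7

743.7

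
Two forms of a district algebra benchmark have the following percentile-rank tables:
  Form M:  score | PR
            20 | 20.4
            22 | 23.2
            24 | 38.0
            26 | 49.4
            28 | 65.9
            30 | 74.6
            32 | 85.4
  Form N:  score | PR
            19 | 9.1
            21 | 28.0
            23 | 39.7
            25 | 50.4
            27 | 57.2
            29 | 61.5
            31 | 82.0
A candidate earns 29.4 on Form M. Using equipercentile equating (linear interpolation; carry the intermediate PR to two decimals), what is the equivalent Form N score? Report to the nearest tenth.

30.0

PR of 29.4 on Form M: 65.9 + (29.4 − 28)/(30 − 28) × (74.6 − 65.9) = 71.99
On Form N, PR 71.99 falls between score 29 (PR 61.5) and 31 (PR 82.0).
Interpolate: 29 + (71.99 − 61.5)/(82.0 − 61.5) × (31 − 29) = 30.0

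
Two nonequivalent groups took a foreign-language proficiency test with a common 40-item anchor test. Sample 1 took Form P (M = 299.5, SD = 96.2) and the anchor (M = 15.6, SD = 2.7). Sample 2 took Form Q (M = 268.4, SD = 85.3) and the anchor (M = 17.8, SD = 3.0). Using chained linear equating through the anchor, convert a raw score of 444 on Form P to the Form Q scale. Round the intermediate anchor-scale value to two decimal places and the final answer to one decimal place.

Form P → anchor (Sample 1): v = (2.7/96.2)(444 − 299.5) + 15.6 = 19.66
anchor → Form Q (Sample 2): y = (85.3/3.0)(19.66 − 17.8) + 268.4 = 321.3

321.3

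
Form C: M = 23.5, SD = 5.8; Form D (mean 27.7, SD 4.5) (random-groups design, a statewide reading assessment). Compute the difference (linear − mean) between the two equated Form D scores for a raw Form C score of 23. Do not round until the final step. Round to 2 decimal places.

0.11

Mean-equated: 23 + (27.7 − 23.5) = 27.20
Linear-equated: (4.5/5.8)(23 − 23.5) + 27.7 = 27.312
Difference = 27.312 − 27.20 = 0.11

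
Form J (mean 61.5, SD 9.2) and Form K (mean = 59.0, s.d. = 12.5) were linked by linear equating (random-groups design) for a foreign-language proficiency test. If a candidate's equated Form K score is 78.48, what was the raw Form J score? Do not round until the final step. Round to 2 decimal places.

Invert y = (SD_Y/SD_X)(x − M_X) + M_Y:
x = (SD_X/SD_Y)(y − M_Y) + M_X = (9.2/12.5)(78.48 − 59.0) + 61.5
x = 0.736000 × 19.480 + 61.5 = 75.84

75.84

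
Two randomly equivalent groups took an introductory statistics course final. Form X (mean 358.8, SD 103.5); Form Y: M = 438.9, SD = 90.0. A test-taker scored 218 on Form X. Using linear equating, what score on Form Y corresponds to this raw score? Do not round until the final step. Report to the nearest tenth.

316.5

Linear equating: y = (SD_Y/SD_X)(x − M_X) + M_Y
y = (90.0/103.5)(218 − 358.8) + 438.9
y = 0.869565 × -140.8 + 438.9 = -122.4348 + 438.9 = 316.5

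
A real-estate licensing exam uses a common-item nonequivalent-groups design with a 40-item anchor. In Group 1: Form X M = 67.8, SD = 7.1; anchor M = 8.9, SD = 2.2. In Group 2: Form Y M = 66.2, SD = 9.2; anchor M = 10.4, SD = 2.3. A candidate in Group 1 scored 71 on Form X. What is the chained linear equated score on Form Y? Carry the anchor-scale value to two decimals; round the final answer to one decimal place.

64.2

Form X → anchor (Group 1): v = (2.2/7.1)(71 − 67.8) + 8.9 = 9.89
anchor → Form Y (Group 2): y = (9.2/2.3)(9.89 − 10.4) + 66.2 = 64.2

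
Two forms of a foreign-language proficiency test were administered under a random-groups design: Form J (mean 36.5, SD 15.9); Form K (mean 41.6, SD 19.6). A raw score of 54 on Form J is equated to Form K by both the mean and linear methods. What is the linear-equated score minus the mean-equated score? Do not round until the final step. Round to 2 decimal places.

4.07

Mean-equated: 54 + (41.6 − 36.5) = 59.10
Linear-equated: (19.6/15.9)(54 − 36.5) + 41.6 = 63.172
Difference = 63.172 − 59.10 = 4.07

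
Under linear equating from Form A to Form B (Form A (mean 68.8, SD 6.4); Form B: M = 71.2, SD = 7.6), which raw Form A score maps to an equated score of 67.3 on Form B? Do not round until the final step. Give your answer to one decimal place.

65.5

Invert y = (SD_Y/SD_X)(x − M_X) + M_Y:
x = (SD_X/SD_Y)(y − M_Y) + M_X = (6.4/7.6)(67.3 − 71.2) + 68.8
x = 0.842105 × -3.900 + 68.8 = 65.5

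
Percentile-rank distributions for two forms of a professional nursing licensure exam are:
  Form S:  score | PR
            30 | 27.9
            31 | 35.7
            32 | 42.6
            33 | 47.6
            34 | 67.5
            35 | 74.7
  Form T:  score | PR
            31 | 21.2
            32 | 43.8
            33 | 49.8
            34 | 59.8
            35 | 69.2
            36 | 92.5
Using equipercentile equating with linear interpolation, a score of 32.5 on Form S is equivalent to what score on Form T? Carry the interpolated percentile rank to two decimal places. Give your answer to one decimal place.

32.2

PR of 32.5 on Form S: 42.6 + (32.5 − 32)/(33 − 32) × (47.6 − 42.6) = 45.10
On Form T, PR 45.10 falls between score 32 (PR 43.8) and 33 (PR 49.8).
Interpolate: 32 + (45.10 − 43.8)/(49.8 − 43.8) × (33 − 32) = 32.2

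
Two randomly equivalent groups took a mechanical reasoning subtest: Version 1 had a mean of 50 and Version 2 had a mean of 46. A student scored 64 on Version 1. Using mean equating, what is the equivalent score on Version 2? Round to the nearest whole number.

Mean equating: y = x + (M_Y − M_X) = 64 + (46 − 50) = 60

60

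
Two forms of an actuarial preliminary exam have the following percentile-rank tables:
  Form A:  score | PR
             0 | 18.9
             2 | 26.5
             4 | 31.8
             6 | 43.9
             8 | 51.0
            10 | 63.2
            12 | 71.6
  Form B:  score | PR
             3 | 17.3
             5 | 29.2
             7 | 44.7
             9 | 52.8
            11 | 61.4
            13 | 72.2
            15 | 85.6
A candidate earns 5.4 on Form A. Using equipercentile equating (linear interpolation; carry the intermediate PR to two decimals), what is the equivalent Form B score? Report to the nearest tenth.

PR of 5.4 on Form A: 31.8 + (5.4 − 4)/(6 − 4) × (43.9 − 31.8) = 40.27
On Form B, PR 40.27 falls between score 5 (PR 29.2) and 7 (PR 44.7).
Interpolate: 5 + (40.27 − 29.2)/(44.7 − 29.2) × (7 − 5) = 6.4

6.4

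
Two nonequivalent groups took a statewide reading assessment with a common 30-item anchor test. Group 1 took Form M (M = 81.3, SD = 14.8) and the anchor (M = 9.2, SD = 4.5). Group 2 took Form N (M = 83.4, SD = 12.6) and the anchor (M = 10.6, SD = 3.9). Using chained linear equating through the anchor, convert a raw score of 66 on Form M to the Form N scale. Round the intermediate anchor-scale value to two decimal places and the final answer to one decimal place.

Form M → anchor (Group 1): v = (4.5/14.8)(66 − 81.3) + 9.2 = 4.55
anchor → Form N (Group 2): y = (12.6/3.9)(4.55 − 10.6) + 83.4 = 63.9

63.9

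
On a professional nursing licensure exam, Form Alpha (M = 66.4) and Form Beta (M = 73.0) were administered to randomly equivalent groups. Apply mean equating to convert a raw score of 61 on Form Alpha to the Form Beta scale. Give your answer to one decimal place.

Mean equating: y = x + (M_Y − M_X) = 61 + (73.0 − 66.4) = 67.6

67.6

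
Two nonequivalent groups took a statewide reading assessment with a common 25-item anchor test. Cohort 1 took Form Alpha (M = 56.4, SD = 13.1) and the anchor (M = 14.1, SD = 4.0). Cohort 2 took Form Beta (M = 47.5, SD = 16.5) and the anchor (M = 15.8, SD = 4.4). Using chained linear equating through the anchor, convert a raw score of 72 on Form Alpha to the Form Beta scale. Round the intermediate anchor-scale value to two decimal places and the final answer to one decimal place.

Form Alpha → anchor (Cohort 1): v = (4.0/13.1)(72 − 56.4) + 14.1 = 18.86
anchor → Form Beta (Cohort 2): y = (16.5/4.4)(18.86 − 15.8) + 47.5 = 59.0

59.0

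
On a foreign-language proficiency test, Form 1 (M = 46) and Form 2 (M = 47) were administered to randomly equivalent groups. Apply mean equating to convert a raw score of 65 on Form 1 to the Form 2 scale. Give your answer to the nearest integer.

Mean equating: y = x + (M_Y − M_X) = 65 + (47 − 46) = 66

66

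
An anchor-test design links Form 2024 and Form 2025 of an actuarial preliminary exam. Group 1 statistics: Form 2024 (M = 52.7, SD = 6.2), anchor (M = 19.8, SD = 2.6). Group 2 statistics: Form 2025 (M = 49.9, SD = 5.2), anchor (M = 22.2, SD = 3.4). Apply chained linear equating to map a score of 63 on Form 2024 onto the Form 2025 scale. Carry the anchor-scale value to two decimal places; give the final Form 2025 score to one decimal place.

Form 2024 → anchor (Group 1): v = (2.6/6.2)(63 − 52.7) + 19.8 = 24.12
anchor → Form 2025 (Group 2): y = (5.2/3.4)(24.12 − 22.2) + 49.9 = 52.8

52.8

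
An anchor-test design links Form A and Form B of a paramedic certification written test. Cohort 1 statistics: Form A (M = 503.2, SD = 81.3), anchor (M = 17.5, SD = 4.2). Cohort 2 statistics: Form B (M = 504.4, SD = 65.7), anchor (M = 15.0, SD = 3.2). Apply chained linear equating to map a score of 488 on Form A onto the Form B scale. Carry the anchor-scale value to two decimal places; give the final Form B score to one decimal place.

539.5

Form A → anchor (Cohort 1): v = (4.2/81.3)(488 − 503.2) + 17.5 = 16.71
anchor → Form B (Cohort 2): y = (65.7/3.2)(16.71 − 15.0) + 504.4 = 539.5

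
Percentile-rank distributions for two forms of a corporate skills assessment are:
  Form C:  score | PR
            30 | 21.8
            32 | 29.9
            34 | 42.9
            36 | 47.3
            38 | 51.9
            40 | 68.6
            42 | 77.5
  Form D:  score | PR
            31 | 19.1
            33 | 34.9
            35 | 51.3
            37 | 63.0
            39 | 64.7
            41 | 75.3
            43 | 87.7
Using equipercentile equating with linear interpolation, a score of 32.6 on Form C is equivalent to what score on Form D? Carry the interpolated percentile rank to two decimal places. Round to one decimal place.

PR of 32.6 on Form C: 29.9 + (32.6 − 32)/(34 − 32) × (42.9 − 29.9) = 33.80
On Form D, PR 33.80 falls between score 31 (PR 19.1) and 33 (PR 34.9).
Interpolate: 31 + (33.80 − 19.1)/(34.9 − 19.1) × (33 − 31) = 32.9

32.9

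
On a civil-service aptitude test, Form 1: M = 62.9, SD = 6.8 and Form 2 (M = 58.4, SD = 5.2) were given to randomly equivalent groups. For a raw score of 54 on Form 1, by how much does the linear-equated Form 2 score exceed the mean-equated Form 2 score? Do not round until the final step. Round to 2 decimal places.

2.09

Mean-equated: 54 + (58.4 − 62.9) = 49.50
Linear-equated: (5.2/6.8)(54 − 62.9) + 58.4 = 51.594
Difference = 51.594 − 49.50 = 2.09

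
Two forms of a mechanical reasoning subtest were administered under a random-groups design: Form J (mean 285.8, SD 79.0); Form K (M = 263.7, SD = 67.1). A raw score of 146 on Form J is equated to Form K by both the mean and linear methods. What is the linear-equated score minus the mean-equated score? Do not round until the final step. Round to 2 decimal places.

21.06

Mean-equated: 146 + (263.7 − 285.8) = 123.90
Linear-equated: (67.1/79.0)(146 − 285.8) + 263.7 = 144.958
Difference = 144.958 − 123.90 = 21.06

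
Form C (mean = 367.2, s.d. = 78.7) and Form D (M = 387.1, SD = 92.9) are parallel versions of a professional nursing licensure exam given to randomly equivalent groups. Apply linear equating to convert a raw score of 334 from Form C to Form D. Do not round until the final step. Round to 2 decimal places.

347.91

Linear equating: y = (SD_Y/SD_X)(x − M_X) + M_Y
y = (92.9/78.7)(334 − 367.2) + 387.1
y = 1.180432 × -33.2 + 387.1 = -39.1903 + 387.1 = 347.91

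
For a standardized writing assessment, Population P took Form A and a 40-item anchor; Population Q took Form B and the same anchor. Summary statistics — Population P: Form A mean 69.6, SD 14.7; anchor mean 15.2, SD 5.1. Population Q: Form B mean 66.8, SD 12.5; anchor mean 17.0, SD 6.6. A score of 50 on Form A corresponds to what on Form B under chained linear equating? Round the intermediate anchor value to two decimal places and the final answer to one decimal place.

50.5

Form A → anchor (Population P): v = (5.1/14.7)(50 − 69.6) + 15.2 = 8.40
anchor → Form B (Population Q): y = (12.5/6.6)(8.40 − 17.0) + 66.8 = 50.5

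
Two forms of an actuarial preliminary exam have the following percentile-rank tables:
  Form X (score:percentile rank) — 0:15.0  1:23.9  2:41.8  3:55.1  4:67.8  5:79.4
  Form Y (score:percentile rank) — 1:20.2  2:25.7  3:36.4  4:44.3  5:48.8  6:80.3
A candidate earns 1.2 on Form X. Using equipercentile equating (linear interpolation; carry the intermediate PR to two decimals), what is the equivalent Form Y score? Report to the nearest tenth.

PR of 1.2 on Form X: 23.9 + (1.2 − 1)/(2 − 1) × (41.8 − 23.9) = 27.48
On Form Y, PR 27.48 falls between score 2 (PR 25.7) and 3 (PR 36.4).
Interpolate: 2 + (27.48 − 25.7)/(36.4 − 25.7) × (3 − 2) = 2.2

2.2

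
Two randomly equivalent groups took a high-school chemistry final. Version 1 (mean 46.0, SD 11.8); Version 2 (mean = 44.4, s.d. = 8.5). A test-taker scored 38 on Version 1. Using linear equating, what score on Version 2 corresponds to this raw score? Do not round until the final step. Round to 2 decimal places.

Linear equating: y = (SD_Y/SD_X)(x − M_X) + M_Y
y = (8.5/11.8)(38 − 46.0) + 44.4
y = 0.720339 × -8.0 + 44.4 = -5.7627 + 44.4 = 38.64

38.64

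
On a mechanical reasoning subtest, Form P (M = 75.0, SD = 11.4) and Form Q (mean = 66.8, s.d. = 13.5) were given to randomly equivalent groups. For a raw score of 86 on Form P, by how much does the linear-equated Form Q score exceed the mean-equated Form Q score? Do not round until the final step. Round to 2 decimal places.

2.03

Mean-equated: 86 + (66.8 − 75.0) = 77.80
Linear-equated: (13.5/11.4)(86 − 75.0) + 66.8 = 79.826
Difference = 79.826 − 77.80 = 2.03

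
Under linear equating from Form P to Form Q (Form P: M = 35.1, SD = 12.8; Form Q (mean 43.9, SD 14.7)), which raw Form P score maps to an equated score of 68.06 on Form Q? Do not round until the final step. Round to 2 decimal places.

Invert y = (SD_Y/SD_X)(x − M_X) + M_Y:
x = (SD_X/SD_Y)(y − M_Y) + M_X = (12.8/14.7)(68.06 − 43.9) + 35.1
x = 0.870748 × 24.160 + 35.1 = 56.14

56.14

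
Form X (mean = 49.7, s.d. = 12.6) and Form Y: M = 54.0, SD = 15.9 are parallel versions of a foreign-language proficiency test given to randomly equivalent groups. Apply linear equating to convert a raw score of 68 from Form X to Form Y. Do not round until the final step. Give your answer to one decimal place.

77.1

Linear equating: y = (SD_Y/SD_X)(x − M_X) + M_Y
y = (15.9/12.6)(68 − 49.7) + 54.0
y = 1.261905 × 18.3 + 54.0 = 23.0929 + 54.0 = 77.1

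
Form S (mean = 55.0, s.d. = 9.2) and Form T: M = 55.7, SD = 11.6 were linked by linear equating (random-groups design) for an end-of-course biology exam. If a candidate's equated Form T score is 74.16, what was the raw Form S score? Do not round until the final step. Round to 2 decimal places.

Invert y = (SD_Y/SD_X)(x − M_X) + M_Y:
x = (SD_X/SD_Y)(y − M_Y) + M_X = (9.2/11.6)(74.16 − 55.7) + 55.0
x = 0.793103 × 18.460 + 55.0 = 69.64

69.64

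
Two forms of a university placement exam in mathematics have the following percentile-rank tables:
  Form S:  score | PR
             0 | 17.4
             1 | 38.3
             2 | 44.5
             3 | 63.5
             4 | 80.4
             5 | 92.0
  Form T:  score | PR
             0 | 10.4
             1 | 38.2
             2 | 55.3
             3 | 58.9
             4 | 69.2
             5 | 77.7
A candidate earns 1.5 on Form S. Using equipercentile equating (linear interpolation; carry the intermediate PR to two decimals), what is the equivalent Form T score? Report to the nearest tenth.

1.2

PR of 1.5 on Form S: 38.3 + (1.5 − 1)/(2 − 1) × (44.5 − 38.3) = 41.40
On Form T, PR 41.40 falls between score 1 (PR 38.2) and 2 (PR 55.3).
Interpolate: 1 + (41.40 − 38.2)/(55.3 − 38.2) × (2 − 1) = 1.2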